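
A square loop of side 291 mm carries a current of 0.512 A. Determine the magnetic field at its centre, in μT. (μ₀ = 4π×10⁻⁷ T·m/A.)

B ≈ 1.99 μT

Each side is a finite straight segment at perpendicular distance d = a/(2 tan(π/4)) = 0.1455 m from the centre, with end-angles ±π/4.
One side contributes B₁ = (μ₀I/4πd)·2 sin(π/4) = 4.98×10⁻⁷ T.
All 4 sides add in the same direction: B = 4 × 4.98×10⁻⁷ = 1.99×10⁻⁶ T.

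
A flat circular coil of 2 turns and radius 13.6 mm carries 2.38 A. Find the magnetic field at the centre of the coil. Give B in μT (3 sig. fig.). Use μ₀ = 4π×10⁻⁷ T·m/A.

B ≈ 220 μT

For an N-turn flat coil, B = Nμ₀I/(2R) with R = 0.0136 m.
B = 2 × 1.10×10⁻⁴ T = 2.20×10⁻⁴ T.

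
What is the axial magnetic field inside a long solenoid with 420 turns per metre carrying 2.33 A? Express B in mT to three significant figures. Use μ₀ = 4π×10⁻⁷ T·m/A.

Inside a long solenoid, B = μ₀nI with n = 420 turns/m.
B = 4π×10⁻⁷ × 420 × 2.33 = 1.23×10⁻³ T.

B ≈ 1.23 mT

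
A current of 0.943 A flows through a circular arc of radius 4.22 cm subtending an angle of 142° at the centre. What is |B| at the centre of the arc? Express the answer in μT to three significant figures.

B ≈ 5.54 μT

The Biot–Savart field of a circular arc at its centre is B = μ₀Iφ/(4πR), with φ = 2.478 rad.
B = (4π×10⁻⁷ × 0.943 × 2.478) / (4π × 0.0422) = 5.54×10⁻⁶ T.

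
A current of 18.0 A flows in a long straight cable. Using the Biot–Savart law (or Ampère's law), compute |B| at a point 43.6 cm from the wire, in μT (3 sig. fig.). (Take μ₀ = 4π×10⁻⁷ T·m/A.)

For an infinitely long straight wire, B = μ₀I/(2πd).
B = (4π×10⁻⁷ × 18.0) / (2π × 0.436) = 8.26×10⁻⁶ T.

B ≈ 8.26 μT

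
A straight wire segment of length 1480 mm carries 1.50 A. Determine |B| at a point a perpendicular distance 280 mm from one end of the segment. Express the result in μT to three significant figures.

For a finite straight segment, B = (μ₀I/4πd)(sinθ₁ + sinθ₂), where θ₁, θ₂ are the angles from the perpendicular to each end.
The perpendicular foot is at one end, so the two end-offsets along the wire are 0 and L = 1.48 m.
sinθ₁ = 0/√(0²+0.28²) = 0.0000; sinθ₂ = 1.48/√(1.48²+0.28²) = 0.9826.
B = (4π×10⁻⁷ × 1.50) / (4π × 0.28) × (0.0000 + 0.9826) = 5.26×10⁻⁷ T.

B ≈ 0.526 μT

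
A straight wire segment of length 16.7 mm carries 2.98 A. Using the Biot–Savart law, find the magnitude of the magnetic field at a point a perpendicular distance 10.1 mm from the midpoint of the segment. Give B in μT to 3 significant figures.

For a finite straight segment, B = (μ₀I/4πd)(sinθ₁ + sinθ₂), where θ₁, θ₂ are the angles from the perpendicular to each end.
The perpendicular from the point meets the wire at its midpoint, so each end is L/2 = 0.00835 m away along the wire.
sinθ₁ = 0.00835/√(0.00835²+0.0101²) = 0.6372; sinθ₂ = 0.00835/√(0.00835²+0.0101²) = 0.6372.
B = (4π×10⁻⁷ × 2.98) / (4π × 0.0101) × (0.6372 + 0.6372) = 3.76×10⁻⁵ T.

B ≈ 37.6 μT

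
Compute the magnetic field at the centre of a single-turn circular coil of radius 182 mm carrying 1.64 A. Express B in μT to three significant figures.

At the centre of a circular loop the Biot–Savart law gives B = μ₀I/(2R).
B = (4π×10⁻⁷ × 1.64) / (2 × 0.182) = 5.66×10⁻⁶ T.

B ≈ 5.66 μT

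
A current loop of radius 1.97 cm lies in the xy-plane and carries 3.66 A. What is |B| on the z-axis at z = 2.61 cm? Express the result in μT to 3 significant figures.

On the axis of a circular loop, B = μ₀IR² / [2(R²+z²)^(3/2)].
R² + z² = (0.0197)² + (0.0261)² = 0.001069 m², and (R²+z²)^(3/2) = 3.50×10⁻⁵ m³.
B = (4π×10⁻⁷ × 3.66 × 0.0003881) / (2 × 3.50×10⁻⁵) = 2.55×10⁻⁵ T.

B ≈ 25.5 μT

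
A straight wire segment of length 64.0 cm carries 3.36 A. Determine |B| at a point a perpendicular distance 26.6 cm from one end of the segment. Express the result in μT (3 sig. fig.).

For a finite straight segment, B = (μ₀I/4πd)(sinθ₁ + sinθ₂), where θ₁, θ₂ are the angles from the perpendicular to each end.
The perpendicular foot is at one end, so the two end-offsets along the wire are 0 and L = 0.64 m.
sinθ₁ = 0/√(0²+0.266²) = 0.0000; sinθ₂ = 0.64/√(0.64²+0.266²) = 0.9234.
B = (4π×10⁻⁷ × 3.36) / (4π × 0.266) × (0.0000 + 0.9234) = 1.17×10⁻⁶ T.

B ≈ 1.17 μT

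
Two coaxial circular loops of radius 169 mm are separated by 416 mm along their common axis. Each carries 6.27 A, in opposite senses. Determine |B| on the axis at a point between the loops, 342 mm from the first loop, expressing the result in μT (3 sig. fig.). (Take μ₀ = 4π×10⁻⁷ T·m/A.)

B ≈ 15.9 μT

Each loop contributes B = μ₀IR²/[2(R²+z²)^(3/2)] on the axis, with z measured from that loop.
Loop 1 (z = 0.342 m): B₁ = 2.03×10⁻⁶ T. Loop 2 (z = 0.074 m): B₂ = 1.79×10⁻⁵ T.
The fields oppose: B = |B₁ − B₂| = 1.59×10⁻⁵ T.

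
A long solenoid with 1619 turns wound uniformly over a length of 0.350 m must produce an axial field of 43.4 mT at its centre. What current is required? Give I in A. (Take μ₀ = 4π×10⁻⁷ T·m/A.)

Inside a long solenoid B = μ₀nI with n = 4626 m⁻¹, so I = B/(μ₀n).
I = 4.34×10⁻² / (4π×10⁻⁷ × 4626) = 7.47 A.

I ≈ 7.47 A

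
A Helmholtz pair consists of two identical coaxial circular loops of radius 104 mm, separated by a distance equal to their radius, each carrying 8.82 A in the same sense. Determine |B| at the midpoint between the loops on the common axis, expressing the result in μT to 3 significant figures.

B ≈ 76.3 μT

Each loop contributes B = μ₀IR²/[2(R²+z²)^(3/2)] on the axis, with z measured from that loop.
Loop 1 (z = 0.052 m): B₁ = 3.81×10⁻⁵ T. Loop 2 (z = 0.052 m): B₂ = 3.81×10⁻⁵ T.
The fields add: B = B₁ + B₂ = 7.63×10⁻⁵ T.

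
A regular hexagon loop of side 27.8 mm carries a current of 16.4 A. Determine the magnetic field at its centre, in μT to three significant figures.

B ≈ 409 μT

Each side is a finite straight segment at perpendicular distance d = a/(2 tan(π/6)) = 0.02408 m from the centre, with end-angles ±π/6.
One side contributes B₁ = (μ₀I/4πd)·2 sin(π/6) = 6.81×10⁻⁵ T.
All 6 sides add in the same direction: B = 6 × 6.81×10⁻⁵ = 4.09×10⁻⁴ T.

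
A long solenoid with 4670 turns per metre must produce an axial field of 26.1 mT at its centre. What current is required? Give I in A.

I ≈ 4.45 A

Inside a long solenoid B = μ₀nI with n = 4670 m⁻¹, so I = B/(μ₀n).
I = 2.61×10⁻² / (4π×10⁻⁷ × 4670) = 4.45 A.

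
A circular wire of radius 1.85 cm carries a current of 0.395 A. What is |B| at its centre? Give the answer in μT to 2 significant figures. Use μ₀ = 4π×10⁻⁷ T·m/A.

B ≈ 13 μT

At the centre of a circular loop the Biot–Savart law gives B = μ₀I/(2R).
B = (4π×10⁻⁷ × 0.395) / (2 × 0.0185) = 1.34×10⁻⁵ T.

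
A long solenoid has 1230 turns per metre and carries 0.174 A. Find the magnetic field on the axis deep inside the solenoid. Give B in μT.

B ≈ 269 μT

Inside a long solenoid, B = μ₀nI with n = 1230 turns/m.
B = 4π×10⁻⁷ × 1230 × 0.174 = 2.69×10⁻⁴ T.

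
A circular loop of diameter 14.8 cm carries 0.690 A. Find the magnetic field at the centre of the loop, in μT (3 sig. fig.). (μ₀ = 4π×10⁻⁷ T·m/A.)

At the centre of a circular loop the Biot–Savart law gives B = μ₀I/(2R) (so R = 0.074 m).
B = (4π×10⁻⁷ × 0.690) / (2 × 0.074) = 5.86×10⁻⁶ T.

B ≈ 5.86 μT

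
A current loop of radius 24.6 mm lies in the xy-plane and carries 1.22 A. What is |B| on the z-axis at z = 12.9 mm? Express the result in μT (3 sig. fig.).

On the axis of a circular loop, B = μ₀IR² / [2(R²+z²)^(3/2)].
R² + z² = (0.0246)² + (0.0129)² = 0.0007716 m², and (R²+z²)^(3/2) = 2.14×10⁻⁵ m³.
B = (4π×10⁻⁷ × 1.22 × 0.0006052) / (2 × 2.14×10⁻⁵) = 2.16×10⁻⁵ T.

B ≈ 21.6 μT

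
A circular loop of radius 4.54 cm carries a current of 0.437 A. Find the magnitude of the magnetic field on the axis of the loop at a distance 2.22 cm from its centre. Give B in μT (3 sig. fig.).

B ≈ 4.38 μT

On the axis of a circular loop, B = μ₀IR² / [2(R²+z²)^(3/2)].
R² + z² = (0.0454)² + (0.0222)² = 0.002554 m², and (R²+z²)^(3/2) = 1.29×10⁻⁴ m³.
B = (4π×10⁻⁷ × 0.437 × 0.002061) / (2 × 1.29×10⁻⁴) = 4.38×10⁻⁶ T.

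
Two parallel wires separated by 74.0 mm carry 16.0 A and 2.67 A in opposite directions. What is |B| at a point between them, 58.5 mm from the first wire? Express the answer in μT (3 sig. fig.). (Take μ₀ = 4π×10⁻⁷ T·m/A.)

B ≈ 89.2 μT

Each long wire gives B = μ₀I/(2πd). Distances are d₁ = 0.0585 m and d₂ = 0.0155 m.
B₁ = 5.47×10⁻⁵ T, B₂ = 3.45×10⁻⁵ T.
Between antiparallel currents both contributions point the same way, so they add. B = B₁ + B₂ = 5.47×10⁻⁵ + 3.45×10⁻⁵ = 8.92×10⁻⁵ T.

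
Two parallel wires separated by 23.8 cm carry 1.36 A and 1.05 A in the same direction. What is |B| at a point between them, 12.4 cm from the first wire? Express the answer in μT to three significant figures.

Each long wire gives B = μ₀I/(2πd). Distances are d₁ = 0.124 m and d₂ = 0.114 m.
B₁ = 2.19×10⁻⁶ T, B₂ = 1.84×10⁻⁶ T.
Between parallel currents the two contributions point in opposite directions, so they subtract. B = |B₁ − B₂| = |2.19×10⁻⁶ − 1.84×10⁻⁶| = 3.51×10⁻⁷ T.

B ≈ 0.351 μT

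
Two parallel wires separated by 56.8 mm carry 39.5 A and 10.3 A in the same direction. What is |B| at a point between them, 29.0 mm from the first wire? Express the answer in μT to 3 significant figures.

B ≈ 198 μT

Each long wire gives B = μ₀I/(2πd). Distances are d₁ = 0.029 m and d₂ = 0.0278 m.
B₁ = 2.72×10⁻⁴ T, B₂ = 7.41×10⁻⁵ T.
Between parallel currents the two contributions point in opposite directions, so they subtract. B = |B₁ − B₂| = |2.72×10⁻⁴ − 7.41×10⁻⁵| = 1.98×10⁻⁴ T.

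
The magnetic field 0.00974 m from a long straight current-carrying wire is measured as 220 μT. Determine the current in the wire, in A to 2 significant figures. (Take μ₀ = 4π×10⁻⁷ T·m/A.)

I ≈ 11 A

For a long straight wire B = μ₀I/(2πd), so I = 2πdB/μ₀.
I = 2π × 0.00974 × 2.20×10⁻⁴ / (4π×10⁻⁷) = 10.7 A.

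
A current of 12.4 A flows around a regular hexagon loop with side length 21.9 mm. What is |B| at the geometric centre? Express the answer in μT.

B ≈ 392 μT

Each side is a finite straight segment at perpendicular distance d = a/(2 tan(π/6)) = 0.01897 m from the centre, with end-angles ±π/6.
One side contributes B₁ = (μ₀I/4πd)·2 sin(π/6) = 6.54×10⁻⁵ T.
All 6 sides add in the same direction: B = 6 × 6.54×10⁻⁵ = 3.92×10⁻⁴ T.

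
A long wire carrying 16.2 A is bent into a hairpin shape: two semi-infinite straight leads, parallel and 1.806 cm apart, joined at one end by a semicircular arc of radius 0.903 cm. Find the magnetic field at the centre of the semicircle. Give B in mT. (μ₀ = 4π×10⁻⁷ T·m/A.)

The semicircular arc contributes B_arc = μ₀I·π/(4πR) = μ₀I/(4R) = 5.64×10⁻⁴ T.
Each semi-infinite lead is at perpendicular distance R = 0.00903 m from the centre, with the perpendicular foot at its near end, so it contributes μ₀I/(4πR); both point the same way, together 3.59×10⁻⁴ T.
Arc and leads all point the same direction: B = 5.64×10⁻⁴ + 3.59×10⁻⁴ = 9.22×10⁻⁴ T.

B ≈ 0.922 mT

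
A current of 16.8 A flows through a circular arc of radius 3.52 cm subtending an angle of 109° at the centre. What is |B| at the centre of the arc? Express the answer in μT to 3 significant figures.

The Biot–Savart field of a circular arc at its centre is B = μ₀Iφ/(4πR), with φ = 1.902 rad.
B = (4π×10⁻⁷ × 16.8 × 1.902) / (4π × 0.0352) = 9.08×10⁻⁵ T.

B ≈ 90.8 μT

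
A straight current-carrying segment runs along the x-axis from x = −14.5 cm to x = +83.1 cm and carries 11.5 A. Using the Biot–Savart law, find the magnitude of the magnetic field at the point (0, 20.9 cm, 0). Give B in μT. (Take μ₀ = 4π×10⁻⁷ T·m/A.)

For a finite straight segment, B = (μ₀I/4πd)(sinθ₁ + sinθ₂), where θ₁, θ₂ are the angles from the perpendicular to each end.
The perpendicular distance is d = 0.209 m; the end-offsets along the wire are a = 0.145 m and b = 0.831 m.
sinθ₁ = 0.145/√(0.145²+0.209²) = 0.5700; sinθ₂ = 0.831/√(0.831²+0.209²) = 0.9698.
B = (4π×10⁻⁷ × 11.5) / (4π × 0.209) × (0.5700 + 0.9698) = 8.47×10⁻⁶ T.

B ≈ 8.47 μT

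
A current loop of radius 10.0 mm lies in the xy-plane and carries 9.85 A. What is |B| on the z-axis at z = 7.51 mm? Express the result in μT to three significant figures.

B ≈ 316 μT

On the axis of a circular loop, B = μ₀IR² / [2(R²+z²)^(3/2)].
R² + z² = (0.01)² + (0.00751)² = 0.0001564 m², and (R²+z²)^(3/2) = 1.96×10⁻⁶ m³.
B = (4π×10⁻⁷ × 9.85 × 0.0001) / (2 × 1.96×10⁻⁶) = 3.16×10⁻⁴ T.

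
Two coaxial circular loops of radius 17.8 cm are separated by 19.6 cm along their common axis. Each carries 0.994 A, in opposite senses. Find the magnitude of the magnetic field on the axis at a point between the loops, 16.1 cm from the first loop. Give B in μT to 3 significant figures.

B ≈ 1.88 μT

Each loop contributes B = μ₀IR²/[2(R²+z²)^(3/2)] on the axis, with z measured from that loop.
Loop 1 (z = 0.161 m): B₁ = 1.43×10⁻⁶ T. Loop 2 (z = 0.035 m): B₂ = 3.31×10⁻⁶ T.
The fields oppose: B = |B₁ − B₂| = 1.88×10⁻⁶ T.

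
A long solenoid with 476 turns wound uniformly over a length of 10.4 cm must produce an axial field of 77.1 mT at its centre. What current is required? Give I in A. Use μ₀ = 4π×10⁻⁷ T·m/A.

Inside a long solenoid B = μ₀nI with n = 4577 m⁻¹, so I = B/(μ₀n).
I = 7.71×10⁻² / (4π×10⁻⁷ × 4577) = 13.4 A.

I ≈ 13.4 A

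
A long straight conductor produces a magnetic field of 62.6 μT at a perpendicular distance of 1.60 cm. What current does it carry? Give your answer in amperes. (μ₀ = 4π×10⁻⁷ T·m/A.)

I ≈ 5.01 A

For a long straight wire B = μ₀I/(2πd), so I = 2πdB/μ₀.
I = 2π × 0.016 × 6.26×10⁻⁵ / (4π×10⁻⁷) = 5.01 A.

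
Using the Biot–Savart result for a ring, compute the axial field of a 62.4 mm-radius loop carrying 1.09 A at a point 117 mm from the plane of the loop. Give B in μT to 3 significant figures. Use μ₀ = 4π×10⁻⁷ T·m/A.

On the axis of a circular loop, B = μ₀IR² / [2(R²+z²)^(3/2)].
R² + z² = (0.0624)² + (0.117)² = 0.01758 m², and (R²+z²)^(3/2) = 2.33×10⁻³ m³.
B = (4π×10⁻⁷ × 1.09 × 0.003894) / (2 × 2.33×10⁻³) = 1.14×10⁻⁶ T.

B ≈ 1.14 μT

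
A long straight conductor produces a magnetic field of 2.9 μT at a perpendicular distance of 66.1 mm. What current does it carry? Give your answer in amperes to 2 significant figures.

I ≈ 0.96 A

For a long straight wire B = μ₀I/(2πd), so I = 2πdB/μ₀.
I = 2π × 0.0661 × 2.90×10⁻⁶ / (4π×10⁻⁷) = 0.958 A.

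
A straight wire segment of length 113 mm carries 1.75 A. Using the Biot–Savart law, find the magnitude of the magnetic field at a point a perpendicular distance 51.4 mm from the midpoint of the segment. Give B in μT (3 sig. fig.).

For a finite straight segment, B = (μ₀I/4πd)(sinθ₁ + sinθ₂), where θ₁, θ₂ are the angles from the perpendicular to each end.
The perpendicular from the point meets the wire at its midpoint, so each end is L/2 = 0.0565 m away along the wire.
sinθ₁ = 0.0565/√(0.0565²+0.0514²) = 0.7397; sinθ₂ = 0.0565/√(0.0565²+0.0514²) = 0.7397.
B = (4π×10⁻⁷ × 1.75) / (4π × 0.0514) × (0.7397 + 0.7397) = 5.04×10⁻⁶ T.

B ≈ 5.04 μT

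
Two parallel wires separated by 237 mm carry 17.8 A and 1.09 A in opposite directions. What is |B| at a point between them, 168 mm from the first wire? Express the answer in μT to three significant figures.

Each long wire gives B = μ₀I/(2πd). Distances are d₁ = 0.168 m and d₂ = 0.069 m.
B₁ = 2.12×10⁻⁵ T, B₂ = 3.16×10⁻⁶ T.
Between antiparallel currents both contributions point the same way, so they add. B = B₁ + B₂ = 2.12×10⁻⁵ + 3.16×10⁻⁶ = 2.43×10⁻⁵ T.

B ≈ 24.3 μT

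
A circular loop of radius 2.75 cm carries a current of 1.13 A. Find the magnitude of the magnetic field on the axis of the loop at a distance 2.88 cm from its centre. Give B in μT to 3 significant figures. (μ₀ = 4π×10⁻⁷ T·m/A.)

B ≈ 8.50 μT

On the axis of a circular loop, B = μ₀IR² / [2(R²+z²)^(3/2)].
R² + z² = (0.0275)² + (0.0288)² = 0.001586 m², and (R²+z²)^(3/2) = 6.31×10⁻⁵ m³.
B = (4π×10⁻⁷ × 1.13 × 0.0007562) / (2 × 6.31×10⁻⁵) = 8.50×10⁻⁶ T.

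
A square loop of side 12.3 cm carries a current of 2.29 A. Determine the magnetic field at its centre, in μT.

Each side is a finite straight segment at perpendicular distance d = a/(2 tan(π/4)) = 0.0615 m from the centre, with end-angles ±π/4.
One side contributes B₁ = (μ₀I/4πd)·2 sin(π/4) = 5.27×10⁻⁶ T.
All 4 sides add in the same direction: B = 4 × 5.27×10⁻⁶ = 2.11×10⁻⁵ T.

B ≈ 21.1 μT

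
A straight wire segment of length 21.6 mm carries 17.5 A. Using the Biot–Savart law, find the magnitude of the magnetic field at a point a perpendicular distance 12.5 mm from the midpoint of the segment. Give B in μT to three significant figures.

For a finite straight segment, B = (μ₀I/4πd)(sinθ₁ + sinθ₂), where θ₁, θ₂ are the angles from the perpendicular to each end.
The perpendicular from the point meets the wire at its midpoint, so each end is L/2 = 0.0108 m away along the wire.
sinθ₁ = 0.0108/√(0.0108²+0.0125²) = 0.6538; sinθ₂ = 0.0108/√(0.0108²+0.0125²) = 0.6538.
B = (4π×10⁻⁷ × 17.5) / (4π × 0.0125) × (0.6538 + 0.6538) = 1.83×10⁻⁴ T.

B ≈ 183 μT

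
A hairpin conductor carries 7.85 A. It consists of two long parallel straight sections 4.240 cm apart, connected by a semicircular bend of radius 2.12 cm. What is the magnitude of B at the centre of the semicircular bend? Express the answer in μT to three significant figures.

The semicircular arc contributes B_arc = μ₀I·π/(4πR) = μ₀I/(4R) = 1.16×10⁻⁴ T.
Each semi-infinite lead is at perpendicular distance R = 0.0212 m from the centre, with the perpendicular foot at its near end, so it contributes μ₀I/(4πR); both point the same way, together 7.41×10⁻⁵ T.
Arc and leads all point the same direction: B = 1.16×10⁻⁴ + 7.41×10⁻⁵ = 1.90×10⁻⁴ T.

B ≈ 190 μT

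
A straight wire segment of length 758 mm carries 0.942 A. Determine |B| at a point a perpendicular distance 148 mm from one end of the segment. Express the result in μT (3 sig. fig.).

For a finite straight segment, B = (μ₀I/4πd)(sinθ₁ + sinθ₂), where θ₁, θ₂ are the angles from the perpendicular to each end.
The perpendicular foot is at one end, so the two end-offsets along the wire are 0 and L = 0.758 m.
sinθ₁ = 0/√(0²+0.148²) = 0.0000; sinθ₂ = 0.758/√(0.758²+0.148²) = 0.9815.
B = (4π×10⁻⁷ × 0.942) / (4π × 0.148) × (0.0000 + 0.9815) = 6.25×10⁻⁷ T.

B ≈ 0.625 μT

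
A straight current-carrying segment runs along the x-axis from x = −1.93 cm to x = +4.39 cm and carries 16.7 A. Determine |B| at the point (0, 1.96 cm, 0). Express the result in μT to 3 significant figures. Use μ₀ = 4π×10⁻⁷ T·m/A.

For a finite straight segment, B = (μ₀I/4πd)(sinθ₁ + sinθ₂), where θ₁, θ₂ are the angles from the perpendicular to each end.
The perpendicular distance is d = 0.0196 m; the end-offsets along the wire are a = 0.0193 m and b = 0.0439 m.
sinθ₁ = 0.0193/√(0.0193²+0.0196²) = 0.7016; sinθ₂ = 0.0439/√(0.0439²+0.0196²) = 0.9131.
B = (4π×10⁻⁷ × 16.7) / (4π × 0.0196) × (0.7016 + 0.9131) = 1.38×10⁻⁴ T.

B ≈ 138 μT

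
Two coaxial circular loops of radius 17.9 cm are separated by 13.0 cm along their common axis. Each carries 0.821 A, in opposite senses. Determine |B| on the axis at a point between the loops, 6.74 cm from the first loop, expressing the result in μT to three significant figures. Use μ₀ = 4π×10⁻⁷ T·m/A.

B ≈ 0.0617 μT

Each loop contributes B = μ₀IR²/[2(R²+z²)^(3/2)] on the axis, with z measured from that loop.
Loop 1 (z = 0.0674 m): B₁ = 2.36×10⁻⁶ T. Loop 2 (z = 0.0626 m): B₂ = 2.42×10⁻⁶ T.
The fields oppose: B = |B₁ − B₂| = 6.17×10⁻⁸ T.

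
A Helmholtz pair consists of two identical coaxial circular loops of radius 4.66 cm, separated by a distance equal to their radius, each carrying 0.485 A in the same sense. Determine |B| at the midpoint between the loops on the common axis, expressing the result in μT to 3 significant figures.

Each loop contributes B = μ₀IR²/[2(R²+z²)^(3/2)] on the axis, with z measured from that loop.
Loop 1 (z = 0.0233 m): B₁ = 4.68×10⁻⁶ T. Loop 2 (z = 0.0233 m): B₂ = 4.68×10⁻⁶ T.
The fields add: B = B₁ + B₂ = 9.36×10⁻⁶ T.

B ≈ 9.36 μT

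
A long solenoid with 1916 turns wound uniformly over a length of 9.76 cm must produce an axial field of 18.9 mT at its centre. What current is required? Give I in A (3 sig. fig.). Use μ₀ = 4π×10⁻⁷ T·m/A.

I ≈ 0.766 A

Inside a long solenoid B = μ₀nI with n = 1.963×10⁴ m⁻¹, so I = B/(μ₀n).
I = 1.89×10⁻² / (4π×10⁻⁷ × 1.963×10⁴) = 0.766 A.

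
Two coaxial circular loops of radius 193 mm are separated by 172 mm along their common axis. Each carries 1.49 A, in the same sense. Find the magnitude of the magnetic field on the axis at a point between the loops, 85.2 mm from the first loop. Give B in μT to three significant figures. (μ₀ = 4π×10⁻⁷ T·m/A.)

Each loop contributes B = μ₀IR²/[2(R²+z²)^(3/2)] on the axis, with z measured from that loop.
Loop 1 (z = 0.0852 m): B₁ = 3.71×10⁻⁶ T. Loop 2 (z = 0.0868 m): B₂ = 3.68×10⁻⁶ T.
The fields add: B = B₁ + B₂ = 7.39×10⁻⁶ T.

B ≈ 7.39 μT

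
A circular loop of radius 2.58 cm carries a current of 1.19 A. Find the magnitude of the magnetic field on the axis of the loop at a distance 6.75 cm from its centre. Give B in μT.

On the axis of a circular loop, B = μ₀IR² / [2(R²+z²)^(3/2)].
R² + z² = (0.0258)² + (0.0675)² = 0.005222 m², and (R²+z²)^(3/2) = 3.77×10⁻⁴ m³.
B = (4π×10⁻⁷ × 1.19 × 0.0006656) / (2 × 3.77×10⁻⁴) = 1.32×10⁻⁶ T.

B ≈ 1.32 μT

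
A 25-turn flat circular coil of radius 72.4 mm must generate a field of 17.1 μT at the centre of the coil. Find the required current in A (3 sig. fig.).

For an N-turn coil, B = Nμ₀I/(2R) with R = 0.0724 m, so I = 2RB/(Nμ₀) = 2 × 0.0724 × 1.71×10⁻⁵ / (25 × 4π×10⁻⁷) = 7.88×10⁻² A.

I ≈ 0.0788 A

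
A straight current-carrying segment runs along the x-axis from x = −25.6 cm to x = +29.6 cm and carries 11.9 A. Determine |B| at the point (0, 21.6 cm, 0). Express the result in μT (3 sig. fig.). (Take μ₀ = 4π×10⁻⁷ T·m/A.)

B ≈ 8.66 μT

For a finite straight segment, B = (μ₀I/4πd)(sinθ₁ + sinθ₂), where θ₁, θ₂ are the angles from the perpendicular to each end.
The perpendicular distance is d = 0.216 m; the end-offsets along the wire are a = 0.256 m and b = 0.296 m.
sinθ₁ = 0.256/√(0.256²+0.216²) = 0.7643; sinθ₂ = 0.296/√(0.296²+0.216²) = 0.8078.
B = (4π×10⁻⁷ × 11.9) / (4π × 0.216) × (0.7643 + 0.8078) = 8.66×10⁻⁶ T.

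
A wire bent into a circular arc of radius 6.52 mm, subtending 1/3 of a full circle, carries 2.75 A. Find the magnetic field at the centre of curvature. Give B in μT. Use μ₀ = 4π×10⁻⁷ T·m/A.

The Biot–Savart field of a circular arc at its centre is B = μ₀Iφ/(4πR), with φ = 2.094 rad.
B = (4π×10⁻⁷ × 2.75 × 2.094) / (4π × 0.00652) = 8.83×10⁻⁵ T.

B ≈ 88.3 μT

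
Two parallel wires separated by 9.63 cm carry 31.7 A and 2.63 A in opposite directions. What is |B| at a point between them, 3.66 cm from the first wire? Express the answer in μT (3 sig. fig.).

B ≈ 182 μT

Each long wire gives B = μ₀I/(2πd). Distances are d₁ = 0.0366 m and d₂ = 0.0597 m.
B₁ = 1.73×10⁻⁴ T, B₂ = 8.81×10⁻⁶ T.
Between antiparallel currents both contributions point the same way, so they add. B = B₁ + B₂ = 1.73×10⁻⁴ + 8.81×10⁻⁶ = 1.82×10⁻⁴ T.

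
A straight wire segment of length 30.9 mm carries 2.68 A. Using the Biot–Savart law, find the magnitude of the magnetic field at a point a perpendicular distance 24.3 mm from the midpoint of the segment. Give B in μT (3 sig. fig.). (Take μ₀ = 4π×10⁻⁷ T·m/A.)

B ≈ 11.8 μT

For a finite straight segment, B = (μ₀I/4πd)(sinθ₁ + sinθ₂), where θ₁, θ₂ are the angles from the perpendicular to each end.
The perpendicular from the point meets the wire at its midpoint, so each end is L/2 = 0.01545 m away along the wire.
sinθ₁ = 0.01545/√(0.01545²+0.0243²) = 0.5365; sinθ₂ = 0.01545/√(0.01545²+0.0243²) = 0.5365.
B = (4π×10⁻⁷ × 2.68) / (4π × 0.0243) × (0.5365 + 0.5365) = 1.18×10⁻⁵ T.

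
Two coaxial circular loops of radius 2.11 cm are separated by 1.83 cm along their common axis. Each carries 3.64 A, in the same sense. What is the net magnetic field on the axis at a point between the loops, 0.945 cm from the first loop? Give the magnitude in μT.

Each loop contributes B = μ₀IR²/[2(R²+z²)^(3/2)] on the axis, with z measured from that loop.
Loop 1 (z = 0.00945 m): B₁ = 8.24×10⁻⁵ T. Loop 2 (z = 0.00885 m): B₂ = 8.50×10⁻⁵ T.
The fields add: B = B₁ + B₂ = 1.67×10⁻⁴ T.

B ≈ 167 μT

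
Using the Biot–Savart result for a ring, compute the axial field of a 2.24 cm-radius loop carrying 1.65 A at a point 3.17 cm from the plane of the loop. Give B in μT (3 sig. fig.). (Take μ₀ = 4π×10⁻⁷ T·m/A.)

B ≈ 8.89 μT

On the axis of a circular loop, B = μ₀IR² / [2(R²+z²)^(3/2)].
R² + z² = (0.0224)² + (0.0317)² = 0.001507 m², and (R²+z²)^(3/2) = 5.85×10⁻⁵ m³.
B = (4π×10⁻⁷ × 1.65 × 0.0005018) / (2 × 5.85×10⁻⁵) = 8.89×10⁻⁶ T.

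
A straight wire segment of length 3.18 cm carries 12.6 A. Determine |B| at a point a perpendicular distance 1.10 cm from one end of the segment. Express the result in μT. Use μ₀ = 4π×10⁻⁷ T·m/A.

B ≈ 108 μT

For a finite straight segment, B = (μ₀I/4πd)(sinθ₁ + sinθ₂), where θ₁, θ₂ are the angles from the perpendicular to each end.
The perpendicular foot is at one end, so the two end-offsets along the wire are 0 and L = 0.0318 m.
sinθ₁ = 0/√(0²+0.011²) = 0.0000; sinθ₂ = 0.0318/√(0.0318²+0.011²) = 0.9451.
B = (4π×10⁻⁷ × 12.6) / (4π × 0.011) × (0.0000 + 0.9451) = 1.08×10⁻⁴ T.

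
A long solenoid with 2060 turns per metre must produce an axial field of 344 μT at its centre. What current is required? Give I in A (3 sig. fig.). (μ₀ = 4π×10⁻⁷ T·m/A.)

Inside a long solenoid B = μ₀nI with n = 2060 m⁻¹, so I = B/(μ₀n).
I = 3.44×10⁻⁴ / (4π×10⁻⁷ × 2060) = 0.133 A.

I ≈ 0.133 A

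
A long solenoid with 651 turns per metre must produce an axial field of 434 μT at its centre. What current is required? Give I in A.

Inside a long solenoid B = μ₀nI with n = 651 m⁻¹, so I = B/(μ₀n).
I = 4.34×10⁻⁴ / (4π×10⁻⁷ × 651) = 0.531 A.

I ≈ 0.531 A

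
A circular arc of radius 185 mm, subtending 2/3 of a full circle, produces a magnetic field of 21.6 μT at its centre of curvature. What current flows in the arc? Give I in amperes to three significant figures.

I ≈ 9.54 A

For a circular arc, B = μ₀Iφ/(4πR) with φ in radians; here φ = 4.189 rad.
So I = 4πRB/(μ₀φ) = 4π × 0.185 × 2.16×10⁻⁵ / (4π×10⁻⁷ × 4.189) = 9.54 A.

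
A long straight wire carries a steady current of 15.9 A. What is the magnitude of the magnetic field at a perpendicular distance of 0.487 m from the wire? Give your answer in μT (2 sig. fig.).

B ≈ 6.5 μT

For an infinitely long straight wire, B = μ₀I/(2πd).
B = (4π×10⁻⁷ × 15.9) / (2π × 0.487) = 6.53×10⁻⁶ T.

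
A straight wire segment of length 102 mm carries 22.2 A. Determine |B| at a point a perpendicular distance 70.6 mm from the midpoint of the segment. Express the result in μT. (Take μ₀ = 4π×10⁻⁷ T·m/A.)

For a finite straight segment, B = (μ₀I/4πd)(sinθ₁ + sinθ₂), where θ₁, θ₂ are the angles from the perpendicular to each end.
The perpendicular from the point meets the wire at its midpoint, so each end is L/2 = 0.051 m away along the wire.
sinθ₁ = 0.051/√(0.051²+0.0706²) = 0.5856; sinθ₂ = 0.051/√(0.051²+0.0706²) = 0.5856.
B = (4π×10⁻⁷ × 22.2) / (4π × 0.0706) × (0.5856 + 0.5856) = 3.68×10⁻⁵ T.

B ≈ 36.8 μT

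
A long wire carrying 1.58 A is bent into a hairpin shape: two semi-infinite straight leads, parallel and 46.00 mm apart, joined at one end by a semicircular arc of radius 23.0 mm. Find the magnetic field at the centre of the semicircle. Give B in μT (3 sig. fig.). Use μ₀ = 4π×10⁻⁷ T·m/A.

B ≈ 35.3 μT

The semicircular arc contributes B_arc = μ₀I·π/(4πR) = μ₀I/(4R) = 2.16×10⁻⁵ T.
Each semi-infinite lead is at perpendicular distance R = 0.023 m from the centre, with the perpendicular foot at its near end, so it contributes μ₀I/(4πR); both point the same way, together 1.37×10⁻⁵ T.
Arc and leads all point the same direction: B = 2.16×10⁻⁵ + 1.37×10⁻⁵ = 3.53×10⁻⁵ T.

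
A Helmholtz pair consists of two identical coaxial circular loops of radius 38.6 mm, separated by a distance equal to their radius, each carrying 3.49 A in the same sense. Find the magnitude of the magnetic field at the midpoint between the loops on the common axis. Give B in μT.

B ≈ 81.3 μT

Each loop contributes B = μ₀IR²/[2(R²+z²)^(3/2)] on the axis, with z measured from that loop.
Loop 1 (z = 0.0193 m): B₁ = 4.06×10⁻⁵ T. Loop 2 (z = 0.0193 m): B₂ = 4.06×10⁻⁵ T.
The fields add: B = B₁ + B₂ = 8.13×10⁻⁵ T.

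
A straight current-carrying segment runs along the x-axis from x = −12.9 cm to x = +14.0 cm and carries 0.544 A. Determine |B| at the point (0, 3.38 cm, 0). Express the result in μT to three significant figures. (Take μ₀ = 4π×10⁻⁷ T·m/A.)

B ≈ 3.12 μT

For a finite straight segment, B = (μ₀I/4πd)(sinθ₁ + sinθ₂), where θ₁, θ₂ are the angles from the perpendicular to each end.
The perpendicular distance is d = 0.0338 m; the end-offsets along the wire are a = 0.129 m and b = 0.14 m.
sinθ₁ = 0.129/√(0.129²+0.0338²) = 0.9673; sinθ₂ = 0.14/√(0.14²+0.0338²) = 0.9721.
B = (4π×10⁻⁷ × 0.544) / (4π × 0.0338) × (0.9673 + 0.9721) = 3.12×10⁻⁶ T.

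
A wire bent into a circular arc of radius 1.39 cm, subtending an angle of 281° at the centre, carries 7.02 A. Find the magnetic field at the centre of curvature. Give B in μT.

The Biot–Savart field of a circular arc at its centre is B = μ₀Iφ/(4πR), with φ = 4.904 rad.
B = (4π×10⁻⁷ × 7.02 × 4.904) / (4π × 0.0139) = 2.48×10⁻⁴ T.

B ≈ 248 μT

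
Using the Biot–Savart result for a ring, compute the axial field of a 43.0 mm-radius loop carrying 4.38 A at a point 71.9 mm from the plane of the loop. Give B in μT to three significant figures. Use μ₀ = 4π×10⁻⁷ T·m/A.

B ≈ 8.65 μT

On the axis of a circular loop, B = μ₀IR² / [2(R²+z²)^(3/2)].
R² + z² = (0.043)² + (0.0719)² = 0.007019 m², and (R²+z²)^(3/2) = 5.88×10⁻⁴ m³.
B = (4π×10⁻⁷ × 4.38 × 0.001849) / (2 × 5.88×10⁻⁴) = 8.65×10⁻⁶ T.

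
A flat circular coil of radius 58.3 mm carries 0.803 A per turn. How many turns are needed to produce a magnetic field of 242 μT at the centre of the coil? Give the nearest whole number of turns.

N = 28

For an N-turn coil, B = Nμ₀I/(2R). A single turn gives B₁ = 8.65×10⁻⁶ T with R = 0.0583 m.
N = B/B₁ = 2.42×10⁻⁴ / 8.65×10⁻⁶ = 27.96.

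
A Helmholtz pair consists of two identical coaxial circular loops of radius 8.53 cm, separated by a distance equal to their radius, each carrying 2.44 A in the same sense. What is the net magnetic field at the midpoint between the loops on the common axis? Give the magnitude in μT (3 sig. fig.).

Each loop contributes B = μ₀IR²/[2(R²+z²)^(3/2)] on the axis, with z measured from that loop.
Loop 1 (z = 0.04265 m): B₁ = 1.29×10⁻⁵ T. Loop 2 (z = 0.04265 m): B₂ = 1.29×10⁻⁵ T.
The fields add: B = B₁ + B₂ = 2.57×10⁻⁵ T.

B ≈ 25.7 μT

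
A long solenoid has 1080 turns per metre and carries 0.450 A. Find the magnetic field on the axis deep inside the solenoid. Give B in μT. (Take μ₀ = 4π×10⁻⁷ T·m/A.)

Inside a long solenoid, B = μ₀nI with n = 1080 turns/m.
B = 4π×10⁻⁷ × 1080 × 0.450 = 6.11×10⁻⁴ T.

B ≈ 611 μT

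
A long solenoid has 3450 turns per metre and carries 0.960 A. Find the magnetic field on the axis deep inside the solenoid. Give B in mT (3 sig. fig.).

B ≈ 4.16 mT

Inside a long solenoid, B = μ₀nI with n = 3450 turns/m.
B = 4π×10⁻⁷ × 3450 × 0.960 = 4.16×10⁻³ T.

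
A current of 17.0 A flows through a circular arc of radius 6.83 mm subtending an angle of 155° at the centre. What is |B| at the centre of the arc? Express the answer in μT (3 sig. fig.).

B ≈ 673 μT

The Biot–Savart field of a circular arc at its centre is B = μ₀Iφ/(4πR), with φ = 2.705 rad.
B = (4π×10⁻⁷ × 17.0 × 2.705) / (4π × 0.00683) = 6.73×10⁻⁴ T.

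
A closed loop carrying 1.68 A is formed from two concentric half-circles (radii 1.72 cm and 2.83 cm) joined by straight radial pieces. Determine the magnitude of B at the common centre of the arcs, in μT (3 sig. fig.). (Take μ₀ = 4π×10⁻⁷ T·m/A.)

B ≈ 12.0 μT

The radial connectors point toward the centre, so dl × r̂ = 0 and they contribute nothing.
Each semicircle gives μ₀I/(4R): inner arc 3.07×10⁻⁵ T, outer arc 1.86×10⁻⁵ T.
The two arcs carry current in opposite angular senses, so their fields oppose: B = |3.07×10⁻⁵ − 1.86×10⁻⁵| = 1.20×10⁻⁵ T.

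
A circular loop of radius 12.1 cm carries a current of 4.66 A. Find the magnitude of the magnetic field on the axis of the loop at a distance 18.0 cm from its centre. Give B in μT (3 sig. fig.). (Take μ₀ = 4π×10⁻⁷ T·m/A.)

B ≈ 4.20 μT

On the axis of a circular loop, B = μ₀IR² / [2(R²+z²)^(3/2)].
R² + z² = (0.121)² + (0.18)² = 0.04704 m², and (R²+z²)^(3/2) = 1.02×10⁻² m³.
B = (4π×10⁻⁷ × 4.66 × 0.01464) / (2 × 1.02×10⁻²) = 4.20×10⁻⁶ T.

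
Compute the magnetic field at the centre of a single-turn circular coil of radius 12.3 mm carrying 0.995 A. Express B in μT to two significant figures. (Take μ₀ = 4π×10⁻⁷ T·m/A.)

At the centre of a circular loop the Biot–Savart law gives B = μ₀I/(2R).
B = (4π×10⁻⁷ × 0.995) / (2 × 0.0123) = 5.08×10⁻⁵ T.

B ≈ 51 μT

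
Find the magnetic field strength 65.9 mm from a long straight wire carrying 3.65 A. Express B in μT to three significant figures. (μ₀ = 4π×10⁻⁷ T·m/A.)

B ≈ 11.1 μT

For an infinitely long straight wire, B = μ₀I/(2πd).
B = (4π×10⁻⁷ × 3.65) / (2π × 0.0659) = 1.11×10⁻⁵ T.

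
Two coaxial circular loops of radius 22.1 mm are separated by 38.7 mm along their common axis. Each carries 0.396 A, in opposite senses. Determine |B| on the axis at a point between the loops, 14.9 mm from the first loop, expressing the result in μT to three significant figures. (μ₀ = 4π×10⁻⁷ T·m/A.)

Each loop contributes B = μ₀IR²/[2(R²+z²)^(3/2)] on the axis, with z measured from that loop.
Loop 1 (z = 0.0149 m): B₁ = 6.42×10⁻⁶ T. Loop 2 (z = 0.0238 m): B₂ = 3.55×10⁻⁶ T.
The fields oppose: B = |B₁ − B₂| = 2.87×10⁻⁶ T.

B ≈ 2.87 μT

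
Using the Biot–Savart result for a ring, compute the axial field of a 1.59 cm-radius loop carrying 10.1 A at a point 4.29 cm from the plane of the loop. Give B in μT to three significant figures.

B ≈ 16.8 μT

On the axis of a circular loop, B = μ₀IR² / [2(R²+z²)^(3/2)].
R² + z² = (0.0159)² + (0.0429)² = 0.002093 m², and (R²+z²)^(3/2) = 9.58×10⁻⁵ m³.
B = (4π×10⁻⁷ × 10.1 × 0.0002528) / (2 × 9.58×10⁻⁵) = 1.68×10⁻⁵ T.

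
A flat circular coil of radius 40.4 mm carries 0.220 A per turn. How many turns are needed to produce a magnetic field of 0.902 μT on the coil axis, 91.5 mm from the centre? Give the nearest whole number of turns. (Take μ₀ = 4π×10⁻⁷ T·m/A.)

For an N-turn coil, B = Nμ₀IR²/[2(R²+z²)^(3/2)]. A single turn gives B₁ = 2.25×10⁻⁷ T with R = 0.0404 m, z = 0.0915 m.
N = B/B₁ = 9.02×10⁻⁷ / 2.25×10⁻⁷ = 4.00.

N = 4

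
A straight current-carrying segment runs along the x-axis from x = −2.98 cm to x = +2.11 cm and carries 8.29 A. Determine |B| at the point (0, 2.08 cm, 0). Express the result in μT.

For a finite straight segment, B = (μ₀I/4πd)(sinθ₁ + sinθ₂), where θ₁, θ₂ are the angles from the perpendicular to each end.
The perpendicular distance is d = 0.0208 m; the end-offsets along the wire are a = 0.0298 m and b = 0.0211 m.
sinθ₁ = 0.0298/√(0.0298²+0.0208²) = 0.8200; sinθ₂ = 0.0211/√(0.0211²+0.0208²) = 0.7122.
B = (4π×10⁻⁷ × 8.29) / (4π × 0.0208) × (0.8200 + 0.7122) = 6.11×10⁻⁵ T.

B ≈ 61.1 μT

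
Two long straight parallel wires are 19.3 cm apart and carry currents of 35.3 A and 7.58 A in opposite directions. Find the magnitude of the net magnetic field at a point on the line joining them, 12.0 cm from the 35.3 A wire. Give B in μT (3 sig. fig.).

B ≈ 79.6 μT

Each long wire gives B = μ₀I/(2πd). Distances are d₁ = 0.12 m and d₂ = 0.073 m.
B₁ = 5.88×10⁻⁵ T, B₂ = 2.08×10⁻⁵ T.
Between antiparallel currents both contributions point the same way, so they add. B = B₁ + B₂ = 5.88×10⁻⁵ + 2.08×10⁻⁵ = 7.96×10⁻⁵ T.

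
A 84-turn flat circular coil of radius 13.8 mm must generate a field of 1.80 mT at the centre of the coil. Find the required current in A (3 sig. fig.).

I ≈ 0.471 A

For an N-turn coil, B = Nμ₀I/(2R) with R = 0.0138 m, so I = 2RB/(Nμ₀) = 2 × 0.0138 × 1.80×10⁻³ / (84 × 4π×10⁻⁷) = 0.471 A.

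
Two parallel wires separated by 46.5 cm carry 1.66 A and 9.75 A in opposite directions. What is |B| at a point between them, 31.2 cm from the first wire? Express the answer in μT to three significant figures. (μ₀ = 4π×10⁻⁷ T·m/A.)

B ≈ 13.8 μT

Each long wire gives B = μ₀I/(2πd). Distances are d₁ = 0.312 m and d₂ = 0.153 m.
B₁ = 1.06×10⁻⁶ T, B₂ = 1.27×10⁻⁵ T.
Between antiparallel currents both contributions point the same way, so they add. B = B₁ + B₂ = 1.06×10⁻⁶ + 1.27×10⁻⁵ = 1.38×10⁻⁵ T.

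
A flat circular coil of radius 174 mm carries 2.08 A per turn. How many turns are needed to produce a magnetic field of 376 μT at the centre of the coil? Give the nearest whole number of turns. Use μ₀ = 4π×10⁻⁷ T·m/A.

For an N-turn coil, B = Nμ₀I/(2R). A single turn gives B₁ = 7.51×10⁻⁶ T with R = 0.174 m.
N = B/B₁ = 3.76×10⁻⁴ / 7.51×10⁻⁶ = 50.06.

N = 50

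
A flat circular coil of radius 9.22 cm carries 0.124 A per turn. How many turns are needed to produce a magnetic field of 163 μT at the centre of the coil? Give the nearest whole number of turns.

For an N-turn coil, B = Nμ₀I/(2R). A single turn gives B₁ = 8.45×10⁻⁷ T with R = 0.0922 m.
N = B/B₁ = 1.63×10⁻⁴ / 8.45×10⁻⁷ = 192.89.

N = 193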